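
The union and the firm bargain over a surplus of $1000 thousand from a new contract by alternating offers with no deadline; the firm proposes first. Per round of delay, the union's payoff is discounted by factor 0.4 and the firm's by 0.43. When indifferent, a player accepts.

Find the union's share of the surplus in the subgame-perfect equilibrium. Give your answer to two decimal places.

In a stationary SPE each proposer offers the other exactly their discounted continuation value.
If the firm keeps x when proposing and the union keeps y when proposing, then x = 1000 − 0.4y and y = 1000 − 0.43x.
Solving: x = 1000(1 − 0.4) / (1 − 0.43·0.4) = 600 / 0.828 ≈ 724.6377.
The union gets 1000 − 724.6377 ≈ 275.3623.

275.36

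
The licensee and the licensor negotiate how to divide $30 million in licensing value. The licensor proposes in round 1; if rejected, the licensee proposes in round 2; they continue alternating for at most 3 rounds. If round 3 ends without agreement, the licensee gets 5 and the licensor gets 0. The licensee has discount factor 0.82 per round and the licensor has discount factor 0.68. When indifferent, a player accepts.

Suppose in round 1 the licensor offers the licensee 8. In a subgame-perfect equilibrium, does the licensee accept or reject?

Reject

Round 3 (the licensor proposes): the licensee gets 5 if talks fail, so the licensor offers 5 and keeps 25.
Round 2 (the licensee proposes): the licensor can get 25 next round, worth 0.68 × 25 = 17 now; the licensee offers that and keeps 13.
So by rejecting in round 1, the licensee gets 13 next round, worth 0.82 × 13 = 10.66 now.
Offer 8 < 10.66, so the licensee rejects.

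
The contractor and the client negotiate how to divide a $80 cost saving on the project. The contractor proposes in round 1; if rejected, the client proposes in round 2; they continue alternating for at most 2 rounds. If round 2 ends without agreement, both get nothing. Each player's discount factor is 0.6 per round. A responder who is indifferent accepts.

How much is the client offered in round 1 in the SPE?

48

Work backward from the last round.
Round 2 (the client proposes): the contractor will accept anything ≥ 0, so the client offers 0 and keeps 80.
Round 1 (the contractor proposes): the client can get 80 next round, worth 0.6 × 80 = 48 now; the contractor offers that and keeps 32.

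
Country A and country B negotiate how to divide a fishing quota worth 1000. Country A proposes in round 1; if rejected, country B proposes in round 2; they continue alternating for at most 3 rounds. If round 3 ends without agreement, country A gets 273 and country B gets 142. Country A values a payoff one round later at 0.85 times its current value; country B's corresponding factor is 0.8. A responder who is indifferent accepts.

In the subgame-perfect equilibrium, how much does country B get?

216.56

By backward induction:
Round 3 (country A proposes): country B gets 142 if talks fail, so country A offers 142 and keeps 858.
Round 2 (country B proposes): country A can get 858 next round, worth 0.85 × 858 = 729.3 now, so country B offers 729.3, keeping 270.7.
Round 1 (country A proposes): country B can get 270.7 next round, worth 0.8 × 270.7 = 216.56 now. Country A offers 216.56 and keeps 1000 − 216.56 = 783.44.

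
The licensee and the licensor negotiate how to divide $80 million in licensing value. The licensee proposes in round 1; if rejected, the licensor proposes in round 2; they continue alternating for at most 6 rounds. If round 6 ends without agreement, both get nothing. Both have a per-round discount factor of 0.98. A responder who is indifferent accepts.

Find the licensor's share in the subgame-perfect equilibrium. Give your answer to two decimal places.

Solve by backward induction from round 6.
Round 6 (the licensor proposes): rejection yields 0 for the licensee; the licensor offers 0 and keeps 80.
Round 5 (the licensee proposes): the licensor can get 80 next round, worth 0.98 × 80 = 78.4 now, so the licensee offers 78.4, keeping 1.6.
Round 4 (the licensor proposes): the licensee can get 1.6 next round, worth 0.98 × 1.6 = 1.568 now, so the licensor offers 1.568, keeping 78.432.
Round 3 (the licensee proposes): the licensor can get 78.432 next round, worth 0.98 × 78.432 = 76.86336 now. The licensee offers 76.86336 and keeps 80 − 76.86336 = 3.13664.
Round 2 (the licensor proposes): the licensee can get 3.13664 next round, worth 0.98 × 3.13664 = 3.0739072 now. The licensor offers 3.0739072 and keeps 80 − 3.0739072 = 76.9260928.
Round 1 (the licensee proposes): the licensor can get 76.9260928 next round, worth 0.98 × 76.9260928 = 75.387570944 now; the licensee offers that and keeps 4.612429056.

75.39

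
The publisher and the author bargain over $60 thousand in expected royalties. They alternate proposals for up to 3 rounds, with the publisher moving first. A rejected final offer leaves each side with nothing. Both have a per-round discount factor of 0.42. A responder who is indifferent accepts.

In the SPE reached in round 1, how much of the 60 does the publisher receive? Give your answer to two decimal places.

45.38

Round 3 (the publisher proposes): the author will accept anything ≥ 0, so the publisher offers 0 and keeps 60.
Round 2 (the author proposes): the publisher can get 60 next round, worth 0.42 × 60 = 25.2 now, so the author offers 25.2, keeping 34.8.
Round 1 (the publisher proposes): the author can get 34.8 next round, worth 0.42 × 34.8 = 14.616 now. The publisher offers 14.616 and keeps 60 − 14.616 = 45.384.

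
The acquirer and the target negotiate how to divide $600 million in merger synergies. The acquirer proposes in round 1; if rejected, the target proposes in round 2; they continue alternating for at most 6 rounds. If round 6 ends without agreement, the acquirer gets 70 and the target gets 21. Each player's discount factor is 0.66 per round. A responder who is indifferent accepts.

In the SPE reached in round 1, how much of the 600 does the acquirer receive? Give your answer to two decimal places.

Round 6 (the target proposes): the acquirer gets 70 if talks fail, so the target offers 70 and keeps 530.
Round 5 (the acquirer proposes): the target can get 530 next round, worth 0.66 × 530 = 349.8 now. The acquirer offers 349.8 and keeps 600 − 349.8 = 250.2.
Round 4 (the target proposes): the acquirer can get 250.2 next round, worth 0.66 × 250.2 = 165.132 now; the target offers that and keeps 434.868.
Round 3 (the acquirer proposes): the target can get 434.868 next round, worth 0.66 × 434.868 = 287.01288 now; the acquirer offers that and keeps 312.98712.
Round 2 (the target proposes): the acquirer can get 312.98712 next round, worth 0.66 × 312.98712 = 206.5714992 now. The target offers 206.5714992 and keeps 600 − 206.5714992 = 393.4285008.
Round 1 (the acquirer proposes): the target can get 393.4285008 next round, worth 0.66 × 393.4285008 = 259.662810528 now. The acquirer offers 259.662810528 and keeps 600 − 259.662810528 = 340.337189472.

340.34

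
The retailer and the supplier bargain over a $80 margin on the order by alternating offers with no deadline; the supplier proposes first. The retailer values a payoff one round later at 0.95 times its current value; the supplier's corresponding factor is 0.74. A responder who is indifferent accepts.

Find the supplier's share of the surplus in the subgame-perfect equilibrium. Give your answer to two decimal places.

When the supplier proposes, the retailer accepts any offer worth at least 0.95 times what the retailer would get by proposing next round; and vice versa.
This gives x = 80 − 0.95y and y = 80 − 0.74x, where x and y are each side's share when it proposes.
Hence (1 − 0.95·0.74)x = 80(1 − 0.95), i.e. 0.297·x = 4.
x ≈ 13.4680; the retailer's share is 80 − x ≈ 66.5320.

13.47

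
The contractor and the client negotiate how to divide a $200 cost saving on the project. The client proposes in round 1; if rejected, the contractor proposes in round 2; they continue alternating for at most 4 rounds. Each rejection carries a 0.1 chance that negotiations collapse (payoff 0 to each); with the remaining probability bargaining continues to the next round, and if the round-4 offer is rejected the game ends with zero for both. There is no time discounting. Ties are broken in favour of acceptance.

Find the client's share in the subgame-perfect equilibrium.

36.2

Round 4 (the contractor proposes): rejection yields 0 for the client; the contractor offers 0 and keeps 200.
Round 3 (the client proposes): rejecting gives the contractor an expected 0.9 × 200 = 180. The client offers 180 and keeps 200 − 180 = 20.
Round 2 (the contractor proposes): rejecting gives the client an expected 0.9 × 20 = 18. The contractor offers 18 and keeps 200 − 18 = 182.
Round 1 (the client proposes): rejecting gives the contractor an expected 0.9 × 182 = 163.8; the client offers that and keeps 36.2.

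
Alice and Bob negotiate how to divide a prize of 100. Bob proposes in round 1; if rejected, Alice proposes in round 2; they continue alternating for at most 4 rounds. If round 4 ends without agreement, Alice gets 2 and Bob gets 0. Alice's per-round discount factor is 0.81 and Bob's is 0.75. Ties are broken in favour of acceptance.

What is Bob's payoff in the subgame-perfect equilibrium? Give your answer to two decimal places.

30.54

Round 4 (Alice proposes): Bob will accept anything ≥ 0, so Alice offers 0 and keeps 100.
Round 3 (Bob proposes): Alice can get 100 next round, worth 0.81 × 100 = 81 now. Bob offers 81 and keeps 100 − 81 = 19.
Round 2 (Alice proposes): Bob can get 19 next round, worth 0.75 × 19 = 14.25 now. Alice offers 14.25 and keeps 100 − 14.25 = 85.75.
Round 1 (Bob proposes): Alice can get 85.75 next round, worth 0.81 × 85.75 = 69.4575 now, so Bob offers 69.4575, keeping 30.5425.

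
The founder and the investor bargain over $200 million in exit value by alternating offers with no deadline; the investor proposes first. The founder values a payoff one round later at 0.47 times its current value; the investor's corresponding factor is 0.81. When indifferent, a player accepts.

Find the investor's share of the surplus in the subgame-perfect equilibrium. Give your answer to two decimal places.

When the investor proposes, the founder accepts any offer worth at least 0.47 times what the founder would get by proposing next round; and vice versa.
This gives x = 200 − 0.47y and y = 200 − 0.81x, where x and y are each side's share when it proposes.
Hence (1 − 0.47·0.81)x = 200(1 − 0.47), i.e. 0.6193·x = 106.
x ≈ 171.1610; the founder's share is 200 − x ≈ 28.8390.

171.16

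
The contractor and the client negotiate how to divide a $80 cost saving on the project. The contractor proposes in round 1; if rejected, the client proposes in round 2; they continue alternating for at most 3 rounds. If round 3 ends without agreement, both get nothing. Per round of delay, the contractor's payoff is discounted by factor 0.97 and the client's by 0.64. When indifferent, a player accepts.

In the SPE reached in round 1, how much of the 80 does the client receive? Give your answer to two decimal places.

Round 3 (the contractor proposes): the client will accept anything ≥ 0, so the contractor offers 0 and keeps 80.
Round 2 (the client proposes): the contractor can get 80 next round, worth 0.97 × 80 = 77.6 now. The client offers 77.6 and keeps 80 − 77.6 = 2.4.
Round 1 (the contractor proposes): the client can get 2.4 next round, worth 0.64 × 2.4 = 1.536 now; the contractor offers that and keeps 78.464.

1.54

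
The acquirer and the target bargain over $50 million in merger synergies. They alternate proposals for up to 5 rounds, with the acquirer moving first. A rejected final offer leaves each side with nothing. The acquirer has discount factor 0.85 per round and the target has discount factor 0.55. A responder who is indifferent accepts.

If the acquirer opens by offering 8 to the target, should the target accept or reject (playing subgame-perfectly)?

Work out the target's continuation value if the offer is rejected.
Round 5 (the acquirer proposes): the target will accept anything ≥ 0, so the acquirer offers 0 and keeps 50.
Round 4 (the target proposes): the acquirer can get 50 next round, worth 0.85 × 50 = 42.5 now; the target offers that and keeps 7.5.
Round 3 (the acquirer proposes): the target can get 7.5 next round, worth 0.55 × 7.5 = 4.125 now, so the acquirer offers 4.125, keeping 45.875.
Round 2 (the target proposes): the acquirer can get 45.875 next round, worth 0.85 × 45.875 = 38.99375 now, so the target offers 38.99375, keeping 11.00625.
So by rejecting in round 1, the target gets 11.00625 next round, worth 0.55 × 11.00625 = 6.0534375 now.
Offer 8 ≥ 6.0534375, so the target accepts.

Accept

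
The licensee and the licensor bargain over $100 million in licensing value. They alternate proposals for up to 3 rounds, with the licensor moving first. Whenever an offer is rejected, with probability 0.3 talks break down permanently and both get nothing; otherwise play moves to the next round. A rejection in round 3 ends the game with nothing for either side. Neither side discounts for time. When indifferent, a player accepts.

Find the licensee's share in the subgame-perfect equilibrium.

21

Round 3 (the licensor proposes): the licensee will accept anything ≥ 0, so the licensor offers 0 and keeps 100.
Round 2 (the licensee proposes): rejecting gives the licensor an expected 0.7 × 100 = 70. The licensee offers 70 and keeps 100 − 70 = 30.
Round 1 (the licensor proposes): rejecting gives the licensee an expected 0.7 × 30 = 21, so the licensor offers 21, keeping 79.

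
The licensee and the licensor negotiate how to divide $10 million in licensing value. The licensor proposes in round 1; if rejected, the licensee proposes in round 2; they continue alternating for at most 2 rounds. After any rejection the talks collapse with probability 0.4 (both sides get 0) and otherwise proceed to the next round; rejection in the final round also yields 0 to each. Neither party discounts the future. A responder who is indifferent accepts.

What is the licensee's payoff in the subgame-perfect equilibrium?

6

Round 2 (the licensee proposes): rejection yields 0 for the licensor; the licensee offers 0 and keeps 10.
Round 1 (the licensor proposes): rejecting gives the licensee an expected 0.6 × 10 = 6, so the licensor offers 6, keeping 4.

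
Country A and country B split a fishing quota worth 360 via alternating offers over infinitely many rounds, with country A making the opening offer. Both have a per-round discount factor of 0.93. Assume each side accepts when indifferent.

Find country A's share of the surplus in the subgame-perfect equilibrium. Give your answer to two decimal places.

When country A proposes, country B accepts any offer worth at least 0.93 times what country B would get by proposing next round; and vice versa.
This gives x = 360 − 0.93y and y = 360 − 0.93x, where x and y are each side's share when it proposes.
Hence (1 − 0.93·0.93)x = 360(1 − 0.93), i.e. 0.1351·x = 25.2.
x ≈ 186.5285; country B's share is 360 − x ≈ 173.4715.

186.53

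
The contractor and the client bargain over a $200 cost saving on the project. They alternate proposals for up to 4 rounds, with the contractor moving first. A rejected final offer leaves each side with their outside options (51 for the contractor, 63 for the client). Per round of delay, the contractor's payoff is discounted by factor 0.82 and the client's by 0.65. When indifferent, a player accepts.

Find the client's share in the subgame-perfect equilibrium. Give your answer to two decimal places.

75.02

Round 4 (the client proposes): the contractor gets 51 if talks fail, so the client offers 51 and keeps 149.
Round 3 (the contractor proposes): the client can get 149 next round, worth 0.65 × 149 = 96.85 now; the contractor offers that and keeps 103.15.
Round 2 (the client proposes): the contractor can get 103.15 next round, worth 0.82 × 103.15 = 84.583 now; the client offers that and keeps 115.417.
Round 1 (the contractor proposes): the client can get 115.417 next round, worth 0.65 × 115.417 = 75.02105 now. The contractor offers 75.02105 and keeps 200 − 75.02105 = 124.97895.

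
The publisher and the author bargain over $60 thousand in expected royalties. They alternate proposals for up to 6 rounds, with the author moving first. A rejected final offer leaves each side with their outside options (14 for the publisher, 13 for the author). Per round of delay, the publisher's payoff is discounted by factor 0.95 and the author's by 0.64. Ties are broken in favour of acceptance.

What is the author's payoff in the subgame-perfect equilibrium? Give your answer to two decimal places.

10.50

Solve by backward induction from round 6.
Round 6 (the publisher proposes): the author gets 13 if talks fail, so the publisher offers 13 and keeps 47.
Round 5 (the author proposes): the publisher can get 47 next round, worth 0.95 × 47 = 44.65 now; the author offers that and keeps 15.35.
Round 4 (the publisher proposes): the author can get 15.35 next round, worth 0.64 × 15.35 = 9.824 now, so the publisher offers 9.824, keeping 50.176.
Round 3 (the author proposes): the publisher can get 50.176 next round, worth 0.95 × 50.176 = 47.6672 now, so the author offers 47.6672, keeping 12.3328.
Round 2 (the publisher proposes): the author can get 12.3328 next round, worth 0.64 × 12.3328 = 7.892992 now; the publisher offers that and keeps 52.107008.
Round 1 (the author proposes): the publisher can get 52.107008 next round, worth 0.95 × 52.107008 = 49.5016576 now, so the author offers 49.5016576, keeping 10.4983424.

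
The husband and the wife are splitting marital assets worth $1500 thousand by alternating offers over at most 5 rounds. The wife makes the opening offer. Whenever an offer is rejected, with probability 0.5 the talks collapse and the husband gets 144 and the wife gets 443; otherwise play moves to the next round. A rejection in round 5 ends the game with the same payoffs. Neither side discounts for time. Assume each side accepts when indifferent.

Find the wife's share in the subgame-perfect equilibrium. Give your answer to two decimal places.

1070.69

Round 5 (the wife proposes): the husband gets 144 if talks fail, so the wife offers 144 and keeps 1356.
Round 4 (the husband proposes): rejecting gives the wife an expected 0.5 × 1356 + 0.5 × 443 = 899.5, so the husband offers 899.5, keeping 600.5.
Round 3 (the wife proposes): rejecting gives the husband an expected 0.5 × 600.5 + 0.5 × 144 = 372.25; the wife offers that and keeps 1127.75.
Round 2 (the husband proposes): rejecting gives the wife an expected 0.5 × 1127.75 + 0.5 × 443 = 785.375; the husband offers that and keeps 714.625.
Round 1 (the wife proposes): rejecting gives the husband an expected 0.5 × 714.625 + 0.5 × 144 = 429.3125. The wife offers 429.3125 and keeps 1500 − 429.3125 = 1070.6875.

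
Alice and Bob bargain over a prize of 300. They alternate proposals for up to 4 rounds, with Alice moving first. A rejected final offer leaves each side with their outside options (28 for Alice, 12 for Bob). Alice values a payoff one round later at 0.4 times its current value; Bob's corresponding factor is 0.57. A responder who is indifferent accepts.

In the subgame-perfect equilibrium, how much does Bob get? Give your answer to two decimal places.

137.95

Round 4 (Bob proposes): Alice gets 28 if talks fail, so Bob offers 28 and keeps 272.
Round 3 (Alice proposes): Bob can get 272 next round, worth 0.57 × 272 = 155.04 now; Alice offers that and keeps 144.96.
Round 2 (Bob proposes): Alice can get 144.96 next round, worth 0.4 × 144.96 = 57.984 now; Bob offers that and keeps 242.016.
Round 1 (Alice proposes): Bob can get 242.016 next round, worth 0.57 × 242.016 = 137.94912 now; Alice offers that and keeps 162.05088.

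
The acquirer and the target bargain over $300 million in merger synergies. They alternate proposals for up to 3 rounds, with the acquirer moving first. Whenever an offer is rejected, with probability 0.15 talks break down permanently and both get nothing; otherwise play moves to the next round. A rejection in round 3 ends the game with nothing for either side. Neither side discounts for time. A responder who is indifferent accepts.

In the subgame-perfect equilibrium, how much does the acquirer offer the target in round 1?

38.25

Round 3 (the acquirer proposes): the target will accept anything ≥ 0, so the acquirer offers 0 and keeps 300.
Round 2 (the target proposes): rejecting gives the acquirer an expected 0.85 × 300 = 255, so the target offers 255, keeping 45.
Round 1 (the acquirer proposes): rejecting gives the target an expected 0.85 × 45 = 38.25. The acquirer offers 38.25 and keeps 300 − 38.25 = 261.75.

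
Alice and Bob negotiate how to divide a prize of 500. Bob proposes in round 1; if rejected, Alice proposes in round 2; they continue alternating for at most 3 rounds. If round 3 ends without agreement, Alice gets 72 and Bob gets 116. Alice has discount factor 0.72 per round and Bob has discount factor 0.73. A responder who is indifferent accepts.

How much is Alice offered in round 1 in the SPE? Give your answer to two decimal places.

Work backward from the last round.
Round 3 (Bob proposes): Alice gets 72 if talks fail, so Bob offers 72 and keeps 428.
Round 2 (Alice proposes): Bob can get 428 next round, worth 0.73 × 428 = 312.44 now, so Alice offers 312.44, keeping 187.56.
Round 1 (Bob proposes): Alice can get 187.56 next round, worth 0.72 × 187.56 = 135.0432 now. Bob offers 135.0432 and keeps 500 − 135.0432 = 364.9568.

135.04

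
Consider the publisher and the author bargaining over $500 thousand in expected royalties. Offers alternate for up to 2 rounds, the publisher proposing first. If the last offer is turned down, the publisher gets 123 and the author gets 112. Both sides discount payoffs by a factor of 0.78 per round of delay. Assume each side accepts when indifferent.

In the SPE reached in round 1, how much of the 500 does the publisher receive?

Round 2 (the author proposes): the publisher gets 123 if talks fail, so the author offers 123 and keeps 377.
Round 1 (the publisher proposes): the author can get 377 next round, worth 0.78 × 377 = 294.06 now. The publisher offers 294.06 and keeps 500 − 294.06 = 205.94.

205.94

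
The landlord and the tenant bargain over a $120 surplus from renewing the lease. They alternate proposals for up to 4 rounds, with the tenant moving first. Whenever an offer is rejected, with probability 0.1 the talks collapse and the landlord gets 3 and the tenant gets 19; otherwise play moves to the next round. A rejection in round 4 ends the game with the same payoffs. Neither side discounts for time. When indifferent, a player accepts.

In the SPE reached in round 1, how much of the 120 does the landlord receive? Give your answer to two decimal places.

83.26

Round 4 (the landlord proposes): the tenant gets 19 if talks fail, so the landlord offers 19 and keeps 101.
Round 3 (the tenant proposes): rejecting gives the landlord an expected 0.9 × 101 + 0.1 × 3 = 91.2; the tenant offers that and keeps 28.8.
Round 2 (the landlord proposes): rejecting gives the tenant an expected 0.9 × 28.8 + 0.1 × 19 = 27.82. The landlord offers 27.82 and keeps 120 − 27.82 = 92.18.
Round 1 (the tenant proposes): rejecting gives the landlord an expected 0.9 × 92.18 + 0.1 × 3 = 83.262. The tenant offers 83.262 and keeps 120 − 83.262 = 36.738.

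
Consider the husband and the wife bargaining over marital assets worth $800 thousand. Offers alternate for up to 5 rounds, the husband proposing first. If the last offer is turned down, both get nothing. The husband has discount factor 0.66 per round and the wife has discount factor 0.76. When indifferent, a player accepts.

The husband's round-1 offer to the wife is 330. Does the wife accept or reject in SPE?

Round 5 (the husband proposes): the wife will accept anything ≥ 0, so the husband offers 0 and keeps 800.
Round 4 (the wife proposes): the husband can get 800 next round, worth 0.66 × 800 = 528 now; the wife offers that and keeps 272.
Round 3 (the husband proposes): the wife can get 272 next round, worth 0.76 × 272 = 206.72 now. The husband offers 206.72 and keeps 800 − 206.72 = 593.28.
Round 2 (the wife proposes): the husband can get 593.28 next round, worth 0.66 × 593.28 = 391.5648 now, so the wife offers 391.5648, keeping 408.4352.
So by rejecting in round 1, the wife gets 408.4352 next round, worth 0.76 × 408.4352 = 310.410752 now.
Offer 330 ≥ 310.410752, so the wife accepts.

Accept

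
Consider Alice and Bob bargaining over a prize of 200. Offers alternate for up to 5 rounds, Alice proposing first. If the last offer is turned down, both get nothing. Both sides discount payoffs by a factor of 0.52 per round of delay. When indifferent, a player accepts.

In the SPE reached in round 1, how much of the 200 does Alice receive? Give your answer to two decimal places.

Round 5 (Alice proposes): rejection yields 0 for Bob; Alice offers 0 and keeps 200.
Round 4 (Bob proposes): Alice can get 200 next round, worth 0.52 × 200 = 104 now, so Bob offers 104, keeping 96.
Round 3 (Alice proposes): Bob can get 96 next round, worth 0.52 × 96 = 49.92 now. Alice offers 49.92 and keeps 200 − 49.92 = 150.08.
Round 2 (Bob proposes): Alice can get 150.08 next round, worth 0.52 × 150.08 = 78.0416 now. Bob offers 78.0416 and keeps 200 − 78.0416 = 121.9584.
Round 1 (Alice proposes): Bob can get 121.9584 next round, worth 0.52 × 121.9584 = 63.418368 now; Alice offers that and keeps 136.581632.

136.58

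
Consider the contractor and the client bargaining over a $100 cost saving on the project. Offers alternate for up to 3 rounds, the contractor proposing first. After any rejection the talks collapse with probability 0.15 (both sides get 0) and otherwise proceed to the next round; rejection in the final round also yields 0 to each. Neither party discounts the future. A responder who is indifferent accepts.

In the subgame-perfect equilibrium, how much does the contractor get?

By backward induction:
Round 3 (the contractor proposes): the client will accept anything ≥ 0, so the contractor offers 0 and keeps 100.
Round 2 (the client proposes): rejecting gives the contractor an expected 0.85 × 100 = 85; the client offers that and keeps 15.
Round 1 (the contractor proposes): rejecting gives the client an expected 0.85 × 15 = 12.75, so the contractor offers 12.75, keeping 87.25.

87.25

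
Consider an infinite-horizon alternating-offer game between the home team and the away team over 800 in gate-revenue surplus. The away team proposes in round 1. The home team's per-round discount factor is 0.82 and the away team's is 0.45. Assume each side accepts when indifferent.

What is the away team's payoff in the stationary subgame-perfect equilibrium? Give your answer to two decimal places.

228.21

In a stationary SPE each proposer offers the other exactly their discounted continuation value.
If the away team keeps x when proposing and the home team keeps y when proposing, then x = 800 − 0.82y and y = 800 − 0.45x.
Solving: x = 800(1 − 0.82) / (1 − 0.45·0.82) = 144 / 0.631 ≈ 228.2092.
The home team gets 800 − 228.2092 ≈ 571.7908.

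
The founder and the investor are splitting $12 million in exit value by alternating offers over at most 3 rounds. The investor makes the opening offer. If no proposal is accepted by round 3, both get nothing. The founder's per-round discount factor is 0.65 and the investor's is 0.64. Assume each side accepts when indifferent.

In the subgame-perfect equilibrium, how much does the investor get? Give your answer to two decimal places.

9.19

Round 3 (the investor proposes): the founder will accept anything ≥ 0, so the investor offers 0 and keeps 12.
Round 2 (the founder proposes): the investor can get 12 next round, worth 0.64 × 12 = 7.68 now. The founder offers 7.68 and keeps 12 − 7.68 = 4.32.
Round 1 (the investor proposes): the founder can get 4.32 next round, worth 0.65 × 4.32 = 2.808 now; the investor offers that and keeps 9.192.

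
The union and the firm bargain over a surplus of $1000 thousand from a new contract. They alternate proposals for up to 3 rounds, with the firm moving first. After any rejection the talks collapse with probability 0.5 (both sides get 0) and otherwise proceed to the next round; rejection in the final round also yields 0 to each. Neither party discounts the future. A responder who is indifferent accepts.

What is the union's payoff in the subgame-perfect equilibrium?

250

By backward induction:
Round 3 (the firm proposes): the union will accept anything ≥ 0, so the firm offers 0 and keeps 1000.
Round 2 (the union proposes): rejecting gives the firm an expected 0.5 × 1000 = 500. The union offers 500 and keeps 1000 − 500 = 500.
Round 1 (the firm proposes): rejecting gives the union an expected 0.5 × 500 = 250; the firm offers that and keeps 750.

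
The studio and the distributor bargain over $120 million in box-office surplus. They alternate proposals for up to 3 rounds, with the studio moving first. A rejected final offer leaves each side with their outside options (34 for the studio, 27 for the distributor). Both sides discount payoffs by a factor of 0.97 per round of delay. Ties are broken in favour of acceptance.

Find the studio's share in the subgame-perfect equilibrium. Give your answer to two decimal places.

91.10

Round 3 (the studio proposes): the distributor gets 27 if talks fail, so the studio offers 27 and keeps 93.
Round 2 (the distributor proposes): the studio can get 93 next round, worth 0.97 × 93 = 90.21 now, so the distributor offers 90.21, keeping 29.79.
Round 1 (the studio proposes): the distributor can get 29.79 next round, worth 0.97 × 29.79 = 28.8963 now, so the studio offers 28.8963, keeping 91.1037.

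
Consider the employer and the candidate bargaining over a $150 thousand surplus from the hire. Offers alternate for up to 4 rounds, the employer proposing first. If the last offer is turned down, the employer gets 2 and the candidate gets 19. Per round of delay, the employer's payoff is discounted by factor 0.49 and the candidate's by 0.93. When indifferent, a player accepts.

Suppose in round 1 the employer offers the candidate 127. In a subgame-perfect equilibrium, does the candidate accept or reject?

Reject

Round 4 (the candidate proposes): the employer gets 2 if talks fail, so the candidate offers 2 and keeps 148.
Round 3 (the employer proposes): the candidate can get 148 next round, worth 0.93 × 148 = 137.64 now. The employer offers 137.64 and keeps 150 − 137.64 = 12.36.
Round 2 (the candidate proposes): the employer can get 12.36 next round, worth 0.49 × 12.36 = 6.0564 now; the candidate offers that and keeps 143.9436.
So by rejecting in round 1, the candidate gets 143.9436 next round, worth 0.93 × 143.9436 = 133.867548 now.
Offer 127 < 133.867548, so the candidate rejects.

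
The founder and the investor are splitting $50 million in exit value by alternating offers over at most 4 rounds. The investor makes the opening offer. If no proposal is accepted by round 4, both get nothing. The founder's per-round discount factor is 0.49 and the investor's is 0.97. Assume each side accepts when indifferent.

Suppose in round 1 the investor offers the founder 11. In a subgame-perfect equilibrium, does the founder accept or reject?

Round 4 (the founder proposes): the investor will accept anything ≥ 0, so the founder offers 0 and keeps 50.
Round 3 (the investor proposes): the founder can get 50 next round, worth 0.49 × 50 = 24.5 now; the investor offers that and keeps 25.5.
Round 2 (the founder proposes): the investor can get 25.5 next round, worth 0.97 × 25.5 = 24.735 now; the founder offers that and keeps 25.265.
So by rejecting in round 1, the founder gets 25.265 next round, worth 0.49 × 25.265 = 12.37985 now.
Offer 11 < 12.37985, so the founder rejects.

Reject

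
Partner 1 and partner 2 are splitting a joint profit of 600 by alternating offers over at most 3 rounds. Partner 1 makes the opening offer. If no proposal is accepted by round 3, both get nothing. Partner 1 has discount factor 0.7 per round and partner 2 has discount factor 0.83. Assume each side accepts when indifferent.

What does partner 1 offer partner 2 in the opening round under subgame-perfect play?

149.4

Round 3 (partner 1 proposes): rejection yields 0 for partner 2; partner 1 offers 0 and keeps 600.
Round 2 (partner 2 proposes): partner 1 can get 600 next round, worth 0.7 × 600 = 420 now. Partner 2 offers 420 and keeps 600 − 420 = 180.
Round 1 (partner 1 proposes): partner 2 can get 180 next round, worth 0.83 × 180 = 149.4 now, so partner 1 offers 149.4, keeping 450.6.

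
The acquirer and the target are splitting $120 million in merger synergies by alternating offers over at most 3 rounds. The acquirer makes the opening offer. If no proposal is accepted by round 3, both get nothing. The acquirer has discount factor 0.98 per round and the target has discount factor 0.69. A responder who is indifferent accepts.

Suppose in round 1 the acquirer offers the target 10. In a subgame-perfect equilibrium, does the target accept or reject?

Round 3 (the acquirer proposes): the target will accept anything ≥ 0, so the acquirer offers 0 and keeps 120.
Round 2 (the target proposes): the acquirer can get 120 next round, worth 0.98 × 120 = 117.6 now. The target offers 117.6 and keeps 120 − 117.6 = 2.4.
So by rejecting in round 1, the target gets 2.4 next round, worth 0.69 × 2.4 = 1.656 now.
Offer 10 ≥ 1.656, so the target accepts.

Accept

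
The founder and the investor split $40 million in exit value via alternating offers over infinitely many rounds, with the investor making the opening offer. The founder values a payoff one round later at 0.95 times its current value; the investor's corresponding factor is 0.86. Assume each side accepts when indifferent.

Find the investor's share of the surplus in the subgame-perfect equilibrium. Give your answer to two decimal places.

10.93

In a stationary SPE each proposer offers the other exactly their discounted continuation value.
If the investor keeps x when proposing and the founder keeps y when proposing, then x = 40 − 0.95y and y = 40 − 0.86x.
Solving: x = 40(1 − 0.95) / (1 − 0.86·0.95) = 2 / 0.183 ≈ 10.9290.
The founder gets 40 − 10.9290 ≈ 29.0710.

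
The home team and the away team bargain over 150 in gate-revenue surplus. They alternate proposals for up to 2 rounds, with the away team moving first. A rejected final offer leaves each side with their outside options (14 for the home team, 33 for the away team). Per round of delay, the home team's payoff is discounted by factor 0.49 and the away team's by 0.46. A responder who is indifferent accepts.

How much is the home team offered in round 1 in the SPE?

Round 2 (the home team proposes): the away team gets 33 if talks fail, so the home team offers 33 and keeps 117.
Round 1 (the away team proposes): the home team can get 117 next round, worth 0.49 × 117 = 57.33 now. The away team offers 57.33 and keeps 150 − 57.33 = 92.67.

57.33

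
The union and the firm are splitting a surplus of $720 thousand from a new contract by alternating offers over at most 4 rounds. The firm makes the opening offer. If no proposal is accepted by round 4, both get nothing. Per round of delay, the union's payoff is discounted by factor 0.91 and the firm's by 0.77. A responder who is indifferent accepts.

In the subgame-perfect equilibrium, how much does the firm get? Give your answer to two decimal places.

110.21

Work backward from the last round.
Round 4 (the union proposes): rejection yields 0 for the firm; the union offers 0 and keeps 720.
Round 3 (the firm proposes): the union can get 720 next round, worth 0.91 × 720 = 655.2 now. The firm offers 655.2 and keeps 720 − 655.2 = 64.8.
Round 2 (the union proposes): the firm can get 64.8 next round, worth 0.77 × 64.8 = 49.896 now; the union offers that and keeps 670.104.
Round 1 (the firm proposes): the union can get 670.104 next round, worth 0.91 × 670.104 = 609.79464 now, so the firm offers 609.79464, keeping 110.20536.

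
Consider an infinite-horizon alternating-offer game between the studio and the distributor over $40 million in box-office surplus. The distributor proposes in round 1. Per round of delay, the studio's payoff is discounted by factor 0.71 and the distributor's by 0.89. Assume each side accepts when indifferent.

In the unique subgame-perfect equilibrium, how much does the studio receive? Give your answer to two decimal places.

8.49

When the distributor proposes, the studio accepts any offer worth at least 0.71 times what the studio would get by proposing next round; and vice versa.
This gives x = 40 − 0.71y and y = 40 − 0.89x, where x and y are each side's share when it proposes.
Hence (1 − 0.71·0.89)x = 40(1 − 0.71), i.e. 0.3681·x = 11.6.
x ≈ 31.5132; the studio's share is 40 − x ≈ 8.4868.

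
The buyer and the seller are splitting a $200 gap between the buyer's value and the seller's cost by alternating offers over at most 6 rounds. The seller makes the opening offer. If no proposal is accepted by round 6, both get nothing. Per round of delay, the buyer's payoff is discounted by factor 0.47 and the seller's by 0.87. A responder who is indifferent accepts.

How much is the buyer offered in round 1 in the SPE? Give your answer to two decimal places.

32.93

Round 6 (the buyer proposes): the seller will accept anything ≥ 0, so the buyer offers 0 and keeps 200.
Round 5 (the seller proposes): the buyer can get 200 next round, worth 0.47 × 200 = 94 now, so the seller offers 94, keeping 106.
Round 4 (the buyer proposes): the seller can get 106 next round, worth 0.87 × 106 = 92.22 now. The buyer offers 92.22 and keeps 200 − 92.22 = 107.78.
Round 3 (the seller proposes): the buyer can get 107.78 next round, worth 0.47 × 107.78 = 50.6566 now; the seller offers that and keeps 149.3434.
Round 2 (the buyer proposes): the seller can get 149.3434 next round, worth 0.87 × 149.3434 = 129.928758 now. The buyer offers 129.928758 and keeps 200 − 129.928758 = 70.071242.
Round 1 (the seller proposes): the buyer can get 70.071242 next round, worth 0.47 × 70.071242 = 32.93348374 now, so the seller offers 32.93348374, keeping 167.06651626.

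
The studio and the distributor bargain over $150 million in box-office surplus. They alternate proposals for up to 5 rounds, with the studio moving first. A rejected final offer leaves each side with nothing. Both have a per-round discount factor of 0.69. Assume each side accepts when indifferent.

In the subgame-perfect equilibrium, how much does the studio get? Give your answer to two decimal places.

102.64

Solve by backward induction from round 5.
Round 5 (the studio proposes): rejection yields 0 for the distributor; the studio offers 0 and keeps 150.
Round 4 (the distributor proposes): the studio can get 150 next round, worth 0.69 × 150 = 103.5 now; the distributor offers that and keeps 46.5.
Round 3 (the studio proposes): the distributor can get 46.5 next round, worth 0.69 × 46.5 = 32.085 now; the studio offers that and keeps 117.915.
Round 2 (the distributor proposes): the studio can get 117.915 next round, worth 0.69 × 117.915 = 81.36135 now. The distributor offers 81.36135 and keeps 150 − 81.36135 = 68.63865.
Round 1 (the studio proposes): the distributor can get 68.63865 next round, worth 0.69 × 68.63865 = 47.3606685 now; the studio offers that and keeps 102.6393315.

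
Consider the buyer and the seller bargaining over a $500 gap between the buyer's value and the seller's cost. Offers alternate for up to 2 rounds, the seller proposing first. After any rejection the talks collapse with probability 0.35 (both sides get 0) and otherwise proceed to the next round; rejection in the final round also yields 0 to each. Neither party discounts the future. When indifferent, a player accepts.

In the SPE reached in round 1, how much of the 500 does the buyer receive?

Round 2 (the buyer proposes): rejection yields 0 for the seller; the buyer offers 0 and keeps 500.
Round 1 (the seller proposes): rejecting gives the buyer an expected 0.65 × 500 = 325. The seller offers 325 and keeps 500 − 325 = 175.

325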